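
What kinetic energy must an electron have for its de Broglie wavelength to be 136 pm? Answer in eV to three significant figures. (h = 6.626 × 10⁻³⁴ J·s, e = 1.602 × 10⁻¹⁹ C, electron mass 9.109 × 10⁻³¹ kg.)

KE = 81.3 eV

p = h/λ = 6.626 × 10⁻³⁴ / 1.360 × 10⁻¹⁰ = 4.872 × 10⁻²⁴ kg·m/s.
KE = p²/(2m) = (4.872 × 10⁻²⁴)² / (2 × 9.109 × 10⁻³¹) = 1.303 × 10⁻¹⁷ J = 81.3 eV.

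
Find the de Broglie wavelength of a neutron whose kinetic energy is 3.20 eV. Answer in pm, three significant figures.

λ = 16.0 pm

KE = 3.20 eV = 5.126 × 10⁻¹⁹ J.
p = √(2mKE) = √(2 × 1.675 × 10⁻²⁷ × 5.126 × 10⁻¹⁹) = 4.144 × 10⁻²³ kg·m/s.
λ = h/p = 6.626 × 10⁻³⁴ / 4.144 × 10⁻²³ = 1.60 × 10⁻¹¹ m = 16.0 pm.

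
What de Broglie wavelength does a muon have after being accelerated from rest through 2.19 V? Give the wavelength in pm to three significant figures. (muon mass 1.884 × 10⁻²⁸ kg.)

λ = 57.6 pm

KE = eV = 1.602 × 10⁻¹⁹ × 2.190 = 3.508 × 10⁻¹⁹ J.
p = √(2mKE) = √(2 × 1.884 × 10⁻²⁸ × 3.508 × 10⁻¹⁹) = 1.150 × 10⁻²³ kg·m/s.
λ = h/p = 6.626 × 10⁻³⁴ / 1.150 × 10⁻²³ = 5.76 × 10⁻¹¹ m = 57.6 pm.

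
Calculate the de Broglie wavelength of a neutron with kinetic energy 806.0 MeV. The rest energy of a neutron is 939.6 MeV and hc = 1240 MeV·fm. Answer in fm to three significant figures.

λ = 0.843 fm

Total energy E = KE + m₀c² = 806.0 + 939.6 = 1745.6 MeV.
(pc)² = E² − (m₀c²)² = (1745.6)² − (939.6)² = 2.164 × 10⁶ MeV², so pc = 1471 MeV.
λ = hc/(pc) = 1240 MeV·fm / 1471 MeV = 0.843 fm.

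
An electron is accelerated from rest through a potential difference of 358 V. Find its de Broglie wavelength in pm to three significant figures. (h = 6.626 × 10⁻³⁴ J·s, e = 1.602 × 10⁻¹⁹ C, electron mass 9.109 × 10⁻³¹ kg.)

λ = 64.8 pm

KE = eV = 1.602 × 10⁻¹⁹ × 358.0 = 5.735 × 10⁻¹⁷ J.
p = √(2mKE) = √(2 × 9.109 × 10⁻³¹ × 5.735 × 10⁻¹⁷) = 1.022 × 10⁻²³ kg·m/s.
λ = h/p = 6.626 × 10⁻³⁴ / 1.022 × 10⁻²³ = 6.48 × 10⁻¹¹ m = 64.8 pm.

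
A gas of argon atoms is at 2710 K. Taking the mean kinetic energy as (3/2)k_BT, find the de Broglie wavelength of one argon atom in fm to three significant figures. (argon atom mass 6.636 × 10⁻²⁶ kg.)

λ = 7680 fm

KE = (3/2)k_BT = 1.5 × 1.381 × 10⁻²³ × 2710 = 5.614 × 10⁻²⁰ J.
p = √(2mKE) = √(2 × 6.636 × 10⁻²⁶ × 5.614 × 10⁻²⁰) = 8.632 × 10⁻²³ kg·m/s.
λ = h/p = 7.68 × 10⁻¹² m = 7680 fm.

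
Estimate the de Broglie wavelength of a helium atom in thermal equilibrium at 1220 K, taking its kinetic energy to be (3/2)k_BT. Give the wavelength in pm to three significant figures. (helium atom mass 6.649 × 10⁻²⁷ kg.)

KE = (3/2)k_BT = 1.5 × 1.381 × 10⁻²³ × 1220 = 2.527 × 10⁻²⁰ J.
p = √(2mKE) = √(2 × 6.649 × 10⁻²⁷ × 2.527 × 10⁻²⁰) = 1.833 × 10⁻²³ kg·m/s.
λ = h/p = 3.61 × 10⁻¹¹ m = 36.1 pm.

λ = 36.1 pm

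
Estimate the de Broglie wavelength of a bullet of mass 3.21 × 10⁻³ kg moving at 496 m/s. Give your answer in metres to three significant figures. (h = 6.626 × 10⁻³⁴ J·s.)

p = mv = 3.21 × 10⁻³ × 496 = 1.592 kg·m/s.
λ = h/p = 6.626 × 10⁻³⁴ / 1.592 = 4.16 × 10⁻³⁴ m.

λ = 4.16 × 10⁻³⁴ m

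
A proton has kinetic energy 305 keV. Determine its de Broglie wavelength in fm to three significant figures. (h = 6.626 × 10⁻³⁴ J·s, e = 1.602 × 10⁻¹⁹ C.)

λ = 51.8 fm

KE = 305 keV = 4.886 × 10⁻¹⁴ J.
p = √(2mKE) = √(2 × 1.673 × 10⁻²⁷ × 4.886 × 10⁻¹⁴) = 1.279 × 10⁻²⁰ kg·m/s.
λ = h/p = 6.626 × 10⁻³⁴ / 1.279 × 10⁻²⁰ = 5.18 × 10⁻¹⁴ m = 51.8 fm.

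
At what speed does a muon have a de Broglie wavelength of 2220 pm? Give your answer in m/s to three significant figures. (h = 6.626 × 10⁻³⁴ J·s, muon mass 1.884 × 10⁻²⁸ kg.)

p = h/λ = 6.626 × 10⁻³⁴ / 2.220 × 10⁻⁹ = 2.985 × 10⁻²⁵ kg·m/s.
v = p/m = 2.985 × 10⁻²⁵ / 1.884 × 10⁻²⁸ = 1.58 × 10³ m/s = 1580 m/s.

v = 1580 m/s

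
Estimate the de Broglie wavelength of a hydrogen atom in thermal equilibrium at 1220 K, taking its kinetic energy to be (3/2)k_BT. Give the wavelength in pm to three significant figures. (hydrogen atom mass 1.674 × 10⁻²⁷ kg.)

KE = (3/2)k_BT = 1.5 × 1.381 × 10⁻²³ × 1220 = 2.527 × 10⁻²⁰ J.
p = √(2mKE) = √(2 × 1.674 × 10⁻²⁷ × 2.527 × 10⁻²⁰) = 9.198 × 10⁻²⁴ kg·m/s.
λ = h/p = 7.20 × 10⁻¹¹ m = 72.0 pm.

λ = 72.0 pm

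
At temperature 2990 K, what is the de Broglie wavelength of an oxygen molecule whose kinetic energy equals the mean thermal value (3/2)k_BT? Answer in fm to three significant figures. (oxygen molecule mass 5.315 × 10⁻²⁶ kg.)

KE = (3/2)k_BT = 1.5 × 1.381 × 10⁻²³ × 2990 = 6.194 × 10⁻²⁰ J.
p = √(2mKE) = √(2 × 5.315 × 10⁻²⁶ × 6.194 × 10⁻²⁰) = 8.114 × 10⁻²³ kg·m/s.
λ = h/p = 8.17 × 10⁻¹² m = 8170 fm.

λ = 8170 fm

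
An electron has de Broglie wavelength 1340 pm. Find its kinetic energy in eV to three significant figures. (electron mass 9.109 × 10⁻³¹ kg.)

p = h/λ = 6.626 × 10⁻³⁴ / 1.340 × 10⁻⁹ = 4.945 × 10⁻²⁵ kg·m/s.
KE = p²/(2m) = (4.945 × 10⁻²⁵)² / (2 × 9.109 × 10⁻³¹) = 1.342 × 10⁻¹⁹ J = 0.838 eV.

KE = 0.838 eV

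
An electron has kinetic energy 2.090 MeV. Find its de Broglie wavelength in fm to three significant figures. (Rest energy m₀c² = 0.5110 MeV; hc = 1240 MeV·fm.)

Total energy E = KE + m₀c² = 2.090 + 0.5110 = 2.6010 MeV.
(pc)² = E² − (m₀c²)² = (2.6010)² − (0.5110)² = 6.504 MeV², so pc = 2.550 MeV.
λ = hc/(pc) = 1240 MeV·fm / 2.550 MeV = 486 fm.

λ = 486 fm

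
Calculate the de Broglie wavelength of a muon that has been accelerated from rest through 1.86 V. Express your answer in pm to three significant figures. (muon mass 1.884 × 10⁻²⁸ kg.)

λ = 62.5 pm

KE = eV = 1.602 × 10⁻¹⁹ × 1.860 = 2.980 × 10⁻¹⁹ J.
p = √(2mKE) = √(2 × 1.884 × 10⁻²⁸ × 2.980 × 10⁻¹⁹) = 1.060 × 10⁻²³ kg·m/s.
λ = h/p = 6.626 × 10⁻³⁴ / 1.060 × 10⁻²³ = 6.25 × 10⁻¹¹ m = 62.5 pm.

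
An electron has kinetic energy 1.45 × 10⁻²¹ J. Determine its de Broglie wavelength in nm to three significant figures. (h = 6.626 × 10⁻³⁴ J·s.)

p = √(2mKE) = √(2 × 9.109 × 10⁻³¹ × 1.450 × 10⁻²¹) = 5.140 × 10⁻²⁶ kg·m/s.
λ = h/p = 6.626 × 10⁻³⁴ / 5.140 × 10⁻²⁶ = 1.29 × 10⁻⁸ m = 12.9 nm.

λ = 12.9 nm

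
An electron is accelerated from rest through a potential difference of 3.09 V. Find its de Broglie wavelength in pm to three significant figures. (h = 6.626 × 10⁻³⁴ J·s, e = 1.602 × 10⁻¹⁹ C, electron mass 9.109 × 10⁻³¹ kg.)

λ = 698 pm

KE = eV = 1.602 × 10⁻¹⁹ × 3.090 = 4.950 × 10⁻¹⁹ J.
p = √(2mKE) = √(2 × 9.109 × 10⁻³¹ × 4.950 × 10⁻¹⁹) = 9.496 × 10⁻²⁵ kg·m/s.
λ = h/p = 6.626 × 10⁻³⁴ / 9.496 × 10⁻²⁵ = 6.98 × 10⁻¹⁰ m = 698 pm.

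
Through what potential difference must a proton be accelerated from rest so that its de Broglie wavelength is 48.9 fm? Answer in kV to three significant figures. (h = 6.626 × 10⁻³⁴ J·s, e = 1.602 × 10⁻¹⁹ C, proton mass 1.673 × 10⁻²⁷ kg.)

V = 343 kV

p = h/λ = 6.626 × 10⁻³⁴ / 4.890 × 10⁻¹⁴ = 1.355 × 10⁻²⁰ kg·m/s.
KE = p²/(2m) = 5.487 × 10⁻¹⁴ J.
V = KE/e = 5.487 × 10⁻¹⁴ / (1.602 × 10⁻¹⁹) = 343 kV.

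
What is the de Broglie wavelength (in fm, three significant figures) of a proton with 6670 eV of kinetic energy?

KE = 6670 eV = 1.069 × 10⁻¹⁵ J.
p = √(2mKE) = √(2 × 1.673 × 10⁻²⁷ × 1.069 × 10⁻¹⁵) = 1.891 × 10⁻²¹ kg·m/s.
λ = h/p = 6.626 × 10⁻³⁴ / 1.891 × 10⁻²¹ = 3.50 × 10⁻¹³ m = 350 fm.

λ = 350 fm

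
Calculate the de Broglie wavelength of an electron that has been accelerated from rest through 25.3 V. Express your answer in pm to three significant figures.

λ = 244 pm

KE = eV = 1.602 × 10⁻¹⁹ × 25.30 = 4.053 × 10⁻¹⁸ J.
p = √(2mKE) = √(2 × 9.109 × 10⁻³¹ × 4.053 × 10⁻¹⁸) = 2.717 × 10⁻²⁴ kg·m/s.
λ = h/p = 6.626 × 10⁻³⁴ / 2.717 × 10⁻²⁴ = 2.44 × 10⁻¹⁰ m = 244 pm.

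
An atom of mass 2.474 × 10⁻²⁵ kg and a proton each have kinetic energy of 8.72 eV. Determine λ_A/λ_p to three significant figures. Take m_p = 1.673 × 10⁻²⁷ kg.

λ_A/λ_p = 0.0822

At fixed KE, p = √(2mKE) so λ = h/p ∝ 1/√m.
λ_A/λ_p = √(m_p/m_A) = √(1.673 × 10⁻²⁷/2.474 × 10⁻²⁵) = √(6.762 × 10⁻³) = 0.0822.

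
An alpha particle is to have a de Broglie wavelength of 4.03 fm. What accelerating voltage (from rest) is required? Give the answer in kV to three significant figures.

p = h/λ = 6.626 × 10⁻³⁴ / 4.030 × 10⁻¹⁵ = 1.644 × 10⁻¹⁹ kg·m/s.
KE = p²/(2m) = 2.034 × 10⁻¹² J.
V = KE/2e = 2.034 × 10⁻¹² / (2 × 1.602 × 10⁻¹⁹) = 6350 kV.

V = 6350 kV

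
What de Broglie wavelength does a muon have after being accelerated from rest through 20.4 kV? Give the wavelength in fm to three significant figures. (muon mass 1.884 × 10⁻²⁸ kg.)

λ = 597 fm

KE = eV = 1.602 × 10⁻¹⁹ × 2.040 × 10⁴ = 3.268 × 10⁻¹⁵ J.
p = √(2mKE) = √(2 × 1.884 × 10⁻²⁸ × 3.268 × 10⁻¹⁵) = 1.110 × 10⁻²¹ kg·m/s.
λ = h/p = 6.626 × 10⁻³⁴ / 1.110 × 10⁻²¹ = 5.97 × 10⁻¹³ m = 597 fm.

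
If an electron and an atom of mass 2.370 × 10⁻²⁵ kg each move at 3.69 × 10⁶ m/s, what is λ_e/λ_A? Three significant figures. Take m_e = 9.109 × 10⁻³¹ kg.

λ_e/λ_A = 2.60 × 10⁵

At fixed v, p = mv so λ = h/(mv) ∝ 1/m.
λ_e/λ_A = m_A/m_e = 2.370 × 10⁻²⁵/9.109 × 10⁻³¹ = 2.60 × 10⁵.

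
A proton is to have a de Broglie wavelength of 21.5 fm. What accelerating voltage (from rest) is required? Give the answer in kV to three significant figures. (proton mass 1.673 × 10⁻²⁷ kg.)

p = h/λ = 6.626 × 10⁻³⁴ / 2.150 × 10⁻¹⁴ = 3.082 × 10⁻²⁰ kg·m/s.
KE = p²/(2m) = 2.839 × 10⁻¹³ J.
V = KE/e = 2.839 × 10⁻¹³ / (1.602 × 10⁻¹⁹) = 1770 kV.

V = 1770 kV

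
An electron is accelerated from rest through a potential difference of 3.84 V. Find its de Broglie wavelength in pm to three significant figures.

λ = 626 pm

KE = eV = 1.602 × 10⁻¹⁹ × 3.840 = 6.152 × 10⁻¹⁹ J.
p = √(2mKE) = √(2 × 9.109 × 10⁻³¹ × 6.152 × 10⁻¹⁹) = 1.059 × 10⁻²⁴ kg·m/s.
λ = h/p = 6.626 × 10⁻³⁴ / 1.059 × 10⁻²⁴ = 6.26 × 10⁻¹⁰ m = 626 pm.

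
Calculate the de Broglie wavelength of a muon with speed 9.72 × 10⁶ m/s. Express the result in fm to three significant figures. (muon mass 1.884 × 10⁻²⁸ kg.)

λ = 362 fm

p = mv = 1.884 × 10⁻²⁸ × 9.72 × 10⁶ = 1.831 × 10⁻²¹ kg·m/s.
λ = h/p = 6.626 × 10⁻³⁴ / 1.831 × 10⁻²¹ = 3.62 × 10⁻¹³ m = 362 fm.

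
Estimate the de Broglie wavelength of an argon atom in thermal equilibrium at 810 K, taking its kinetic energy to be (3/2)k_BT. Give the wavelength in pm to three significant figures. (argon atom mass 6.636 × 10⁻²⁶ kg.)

λ = 14.0 pm

KE = (3/2)k_BT = 1.5 × 1.381 × 10⁻²³ × 810 = 1.678 × 10⁻²⁰ J.
p = √(2mKE) = √(2 × 6.636 × 10⁻²⁶ × 1.678 × 10⁻²⁰) = 4.719 × 10⁻²³ kg·m/s.
λ = h/p = 1.40 × 10⁻¹¹ m = 14.0 pm.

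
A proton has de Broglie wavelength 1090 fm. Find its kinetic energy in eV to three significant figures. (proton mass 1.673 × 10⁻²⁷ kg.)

KE = 689 eV

p = h/λ = 6.626 × 10⁻³⁴ / 1.090 × 10⁻¹² = 6.079 × 10⁻²² kg·m/s.
KE = p²/(2m) = (6.079 × 10⁻²²)² / (2 × 1.673 × 10⁻²⁷) = 1.104 × 10⁻¹⁶ J = 689 eV.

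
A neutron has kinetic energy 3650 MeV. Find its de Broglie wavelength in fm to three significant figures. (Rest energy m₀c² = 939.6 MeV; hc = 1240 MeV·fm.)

Total energy E = KE + m₀c² = 3650 + 939.6 = 4589.6 MeV.
(pc)² = E² − (m₀c²)² = (4589.6)² − (939.6)² = 2.018 × 10⁷ MeV², so pc = 4492 MeV.
λ = hc/(pc) = 1240 MeV·fm / 4492 MeV = 0.276 fm.

λ = 0.276 fm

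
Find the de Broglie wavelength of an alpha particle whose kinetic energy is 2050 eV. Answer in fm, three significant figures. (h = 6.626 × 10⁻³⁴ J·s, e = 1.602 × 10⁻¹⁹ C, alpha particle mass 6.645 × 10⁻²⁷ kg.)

λ = 317 fm

KE = 2050 eV = 3.284 × 10⁻¹⁶ J.
p = √(2mKE) = √(2 × 6.645 × 10⁻²⁷ × 3.284 × 10⁻¹⁶) = 2.089 × 10⁻²¹ kg·m/s.
λ = h/p = 6.626 × 10⁻³⁴ / 2.089 × 10⁻²¹ = 3.17 × 10⁻¹³ m = 317 fm.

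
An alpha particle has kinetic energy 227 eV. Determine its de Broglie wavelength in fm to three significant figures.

λ = 953 fm

KE = 227 eV = 3.637 × 10⁻¹⁷ J.
p = √(2mKE) = √(2 × 6.645 × 10⁻²⁷ × 3.637 × 10⁻¹⁷) = 6.952 × 10⁻²² kg·m/s.
λ = h/p = 6.626 × 10⁻³⁴ / 6.952 × 10⁻²² = 9.53 × 10⁻¹³ m = 953 fm.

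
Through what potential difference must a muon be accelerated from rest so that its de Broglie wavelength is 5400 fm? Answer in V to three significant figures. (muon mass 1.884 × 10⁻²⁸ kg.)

V = 249 V

p = h/λ = 6.626 × 10⁻³⁴ / 5.400 × 10⁻¹² = 1.227 × 10⁻²² kg·m/s.
KE = p²/(2m) = 3.996 × 10⁻¹⁷ J.
V = KE/e = 3.996 × 10⁻¹⁷ / (1.602 × 10⁻¹⁹) = 249 V.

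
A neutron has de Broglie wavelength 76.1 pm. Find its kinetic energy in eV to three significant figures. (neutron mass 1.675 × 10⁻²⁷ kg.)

KE = 0.141 eV

p = h/λ = 6.626 × 10⁻³⁴ / 7.610 × 10⁻¹¹ = 8.707 × 10⁻²⁴ kg·m/s.
KE = p²/(2m) = (8.707 × 10⁻²⁴)² / (2 × 1.675 × 10⁻²⁷) = 2.263 × 10⁻²⁰ J = 0.141 eV.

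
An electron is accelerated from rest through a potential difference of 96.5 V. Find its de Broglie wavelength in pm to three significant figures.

λ = 125 pm

KE = eV = 1.602 × 10⁻¹⁹ × 96.50 = 1.546 × 10⁻¹⁷ J.
p = √(2mKE) = √(2 × 9.109 × 10⁻³¹ × 1.546 × 10⁻¹⁷) = 5.307 × 10⁻²⁴ kg·m/s.
λ = h/p = 6.626 × 10⁻³⁴ / 5.307 × 10⁻²⁴ = 1.25 × 10⁻¹⁰ m = 125 pm.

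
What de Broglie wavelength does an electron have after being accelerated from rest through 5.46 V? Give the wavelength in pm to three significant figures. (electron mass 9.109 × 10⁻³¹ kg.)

KE = eV = 1.602 × 10⁻¹⁹ × 5.460 = 8.747 × 10⁻¹⁹ J.
p = √(2mKE) = √(2 × 9.109 × 10⁻³¹ × 8.747 × 10⁻¹⁹) = 1.262 × 10⁻²⁴ kg·m/s.
λ = h/p = 6.626 × 10⁻³⁴ / 1.262 × 10⁻²⁴ = 5.25 × 10⁻¹⁰ m = 525 pm.

λ = 525 pm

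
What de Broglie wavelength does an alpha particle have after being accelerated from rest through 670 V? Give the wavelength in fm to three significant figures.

λ = 392 fm

KE = 2eV = 2 × 1.602 × 10⁻¹⁹ × 670.0 = 2.147 × 10⁻¹⁶ J.
p = √(2mKE) = √(2 × 6.645 × 10⁻²⁷ × 2.147 × 10⁻¹⁶) = 1.689 × 10⁻²¹ kg·m/s.
λ = h/p = 6.626 × 10⁻³⁴ / 1.689 × 10⁻²¹ = 3.92 × 10⁻¹³ m = 392 fm.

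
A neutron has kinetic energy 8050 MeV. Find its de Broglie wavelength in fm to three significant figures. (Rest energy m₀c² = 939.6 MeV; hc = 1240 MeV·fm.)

λ = 0.139 fm

Total energy E = KE + m₀c² = 8050 + 939.6 = 8989.6 MeV.
(pc)² = E² − (m₀c²)² = (8989.6)² − (939.6)² = 7.993 × 10⁷ MeV², so pc = 8940 MeV.
λ = hc/(pc) = 1240 MeV·fm / 8940 MeV = 0.139 fm.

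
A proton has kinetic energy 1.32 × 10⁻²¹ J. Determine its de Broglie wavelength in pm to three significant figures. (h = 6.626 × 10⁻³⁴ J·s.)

λ = 315 pm

p = √(2mKE) = √(2 × 1.673 × 10⁻²⁷ × 1.320 × 10⁻²¹) = 2.102 × 10⁻²⁴ kg·m/s.
λ = h/p = 6.626 × 10⁻³⁴ / 2.102 × 10⁻²⁴ = 3.15 × 10⁻¹⁰ m = 315 pm.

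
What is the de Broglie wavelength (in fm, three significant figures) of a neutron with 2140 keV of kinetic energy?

λ = 19.6 fm

KE = 2140 keV = 3.428 × 10⁻¹³ J.
p = √(2mKE) = √(2 × 1.675 × 10⁻²⁷ × 3.428 × 10⁻¹³) = 3.389 × 10⁻²⁰ kg·m/s.
λ = h/p = 6.626 × 10⁻³⁴ / 3.389 × 10⁻²⁰ = 1.96 × 10⁻¹⁴ m = 19.6 fm.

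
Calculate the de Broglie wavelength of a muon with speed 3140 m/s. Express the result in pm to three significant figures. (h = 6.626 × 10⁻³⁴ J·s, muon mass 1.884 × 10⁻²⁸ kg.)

p = mv = 1.884 × 10⁻²⁸ × 3140 = 5.916 × 10⁻²⁵ kg·m/s.
λ = h/p = 6.626 × 10⁻³⁴ / 5.916 × 10⁻²⁵ = 1.12 × 10⁻⁹ m = 1120 pm.

λ = 1120 pm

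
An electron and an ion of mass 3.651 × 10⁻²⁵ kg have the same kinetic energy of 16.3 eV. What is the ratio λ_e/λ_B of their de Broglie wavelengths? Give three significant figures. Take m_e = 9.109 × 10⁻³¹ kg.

λ_e/λ_B = 633

At fixed KE, p = √(2mKE) so λ = h/p ∝ 1/√m.
λ_e/λ_B = √(m_B/m_e) = √(3.651 × 10⁻²⁵/9.109 × 10⁻³¹) = √(4.008 × 10⁵) = 633.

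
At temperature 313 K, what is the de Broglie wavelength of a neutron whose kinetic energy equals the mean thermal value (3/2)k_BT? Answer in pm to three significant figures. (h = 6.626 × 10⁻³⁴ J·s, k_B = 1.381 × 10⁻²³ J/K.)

KE = (3/2)k_BT = 1.5 × 1.381 × 10⁻²³ × 313 = 6.484 × 10⁻²¹ J.
p = √(2mKE) = √(2 × 1.675 × 10⁻²⁷ × 6.484 × 10⁻²¹) = 4.661 × 10⁻²⁴ kg·m/s.
λ = h/p = 1.42 × 10⁻¹⁰ m = 142 pm.

λ = 142 pm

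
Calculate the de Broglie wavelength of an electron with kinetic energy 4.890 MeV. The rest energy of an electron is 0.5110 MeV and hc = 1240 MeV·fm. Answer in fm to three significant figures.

Total energy E = KE + m₀c² = 4.890 + 0.5110 = 5.4010 MeV.
(pc)² = E² − (m₀c²)² = (5.4010)² − (0.5110)² = 28.91 MeV², so pc = 5.377 MeV.
λ = hc/(pc) = 1240 MeV·fm / 5.377 MeV = 231 fm.

λ = 231 fm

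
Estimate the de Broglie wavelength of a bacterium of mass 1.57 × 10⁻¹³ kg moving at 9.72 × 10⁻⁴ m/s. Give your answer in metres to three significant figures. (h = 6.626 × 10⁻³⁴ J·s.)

λ = 4.34 × 10⁻¹⁸ m

p = mv = 1.57 × 10⁻¹³ × 9.72 × 10⁻⁴ = 1.526 × 10⁻¹⁶ kg·m/s.
λ = h/p = 6.626 × 10⁻³⁴ / 1.526 × 10⁻¹⁶ = 4.34 × 10⁻¹⁸ m.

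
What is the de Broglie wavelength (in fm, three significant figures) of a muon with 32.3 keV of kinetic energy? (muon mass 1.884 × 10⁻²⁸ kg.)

KE = 32.3 keV = 5.174 × 10⁻¹⁵ J.
p = √(2mKE) = √(2 × 1.884 × 10⁻²⁸ × 5.174 × 10⁻¹⁵) = 1.396 × 10⁻²¹ kg·m/s.
λ = h/p = 6.626 × 10⁻³⁴ / 1.396 × 10⁻²¹ = 4.75 × 10⁻¹³ m = 475 fm.

λ = 475 fm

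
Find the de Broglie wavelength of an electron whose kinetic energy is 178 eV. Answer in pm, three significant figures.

λ = 91.9 pm

KE = 178 eV = 2.852 × 10⁻¹⁷ J.
p = √(2mKE) = √(2 × 9.109 × 10⁻³¹ × 2.852 × 10⁻¹⁷) = 7.208 × 10⁻²⁴ kg·m/s.
λ = h/p = 6.626 × 10⁻³⁴ / 7.208 × 10⁻²⁴ = 9.19 × 10⁻¹¹ m = 91.9 pm.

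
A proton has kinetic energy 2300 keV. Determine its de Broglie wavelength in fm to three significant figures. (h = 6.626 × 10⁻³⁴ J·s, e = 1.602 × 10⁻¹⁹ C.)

KE = 2300 keV = 3.685 × 10⁻¹³ J.
p = √(2mKE) = √(2 × 1.673 × 10⁻²⁷ × 3.685 × 10⁻¹³) = 3.511 × 10⁻²⁰ kg·m/s.
λ = h/p = 6.626 × 10⁻³⁴ / 3.511 × 10⁻²⁰ = 1.89 × 10⁻¹⁴ m = 18.9 fm.

λ = 18.9 fm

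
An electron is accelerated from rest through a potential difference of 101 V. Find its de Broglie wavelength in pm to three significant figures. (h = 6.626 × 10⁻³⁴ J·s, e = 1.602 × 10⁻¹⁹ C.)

KE = eV = 1.602 × 10⁻¹⁹ × 101.0 = 1.618 × 10⁻¹⁷ J.
p = √(2mKE) = √(2 × 9.109 × 10⁻³¹ × 1.618 × 10⁻¹⁷) = 5.429 × 10⁻²⁴ kg·m/s.
λ = h/p = 6.626 × 10⁻³⁴ / 5.429 × 10⁻²⁴ = 1.22 × 10⁻¹⁰ m = 122 pm.

λ = 122 pm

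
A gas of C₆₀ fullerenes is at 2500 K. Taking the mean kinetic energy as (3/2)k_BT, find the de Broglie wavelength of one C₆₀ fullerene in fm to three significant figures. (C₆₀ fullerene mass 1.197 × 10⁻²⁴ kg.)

KE = (3/2)k_BT = 1.5 × 1.381 × 10⁻²³ × 2500 = 5.179 × 10⁻²⁰ J.
p = √(2mKE) = √(2 × 1.197 × 10⁻²⁴ × 5.179 × 10⁻²⁰) = 3.521 × 10⁻²² kg·m/s.
λ = h/p = 1.88 × 10⁻¹² m = 1880 fm.

λ = 1880 fm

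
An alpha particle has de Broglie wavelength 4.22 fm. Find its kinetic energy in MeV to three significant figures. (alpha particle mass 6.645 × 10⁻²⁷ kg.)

p = h/λ = 6.626 × 10⁻³⁴ / 4.220 × 10⁻¹⁵ = 1.570 × 10⁻¹⁹ kg·m/s.
KE = p²/(2m) = (1.570 × 10⁻¹⁹)² / (2 × 6.645 × 10⁻²⁷) = 1.855 × 10⁻¹² J = 11.6 MeV.

KE = 11.6 MeV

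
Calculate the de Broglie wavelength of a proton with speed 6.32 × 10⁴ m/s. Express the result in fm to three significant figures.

λ = 6270 fm

p = mv = 1.673 × 10⁻²⁷ × 6.32 × 10⁴ = 1.057 × 10⁻²² kg·m/s.
λ = h/p = 6.626 × 10⁻³⁴ / 1.057 × 10⁻²² = 6.27 × 10⁻¹² m = 6270 fm.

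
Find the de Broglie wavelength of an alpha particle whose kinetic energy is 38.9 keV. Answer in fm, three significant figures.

KE = 38.9 keV = 6.232 × 10⁻¹⁵ J.
p = √(2mKE) = √(2 × 6.645 × 10⁻²⁷ × 6.232 × 10⁻¹⁵) = 9.101 × 10⁻²¹ kg·m/s.
λ = h/p = 6.626 × 10⁻³⁴ / 9.101 × 10⁻²¹ = 7.28 × 10⁻¹⁴ m = 72.8 fm.

λ = 72.8 fm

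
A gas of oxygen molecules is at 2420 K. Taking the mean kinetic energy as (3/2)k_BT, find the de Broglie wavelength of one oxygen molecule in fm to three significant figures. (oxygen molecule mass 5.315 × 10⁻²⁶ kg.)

λ = 9080 fm

KE = (3/2)k_BT = 1.5 × 1.381 × 10⁻²³ × 2420 = 5.013 × 10⁻²⁰ J.
p = √(2mKE) = √(2 × 5.315 × 10⁻²⁶ × 5.013 × 10⁻²⁰) = 7.300 × 10⁻²³ kg·m/s.
λ = h/p = 9.08 × 10⁻¹² m = 9080 fm.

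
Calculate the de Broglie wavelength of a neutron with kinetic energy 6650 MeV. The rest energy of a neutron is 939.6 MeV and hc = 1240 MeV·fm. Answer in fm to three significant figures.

Total energy E = KE + m₀c² = 6650 + 939.6 = 7589.6 MeV.
(pc)² = E² − (m₀c²)² = (7589.6)² − (939.6)² = 5.672 × 10⁷ MeV², so pc = 7531 MeV.
λ = hc/(pc) = 1240 MeV·fm / 7531 MeV = 0.165 fm.

λ = 0.165 fm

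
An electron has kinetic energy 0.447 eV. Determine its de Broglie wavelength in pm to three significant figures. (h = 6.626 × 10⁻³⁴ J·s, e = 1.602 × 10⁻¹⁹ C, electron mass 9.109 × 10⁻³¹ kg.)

λ = 1830 pm

KE = 0.447 eV = 7.161 × 10⁻²⁰ J.
p = √(2mKE) = √(2 × 9.109 × 10⁻³¹ × 7.161 × 10⁻²⁰) = 3.612 × 10⁻²⁵ kg·m/s.
λ = h/p = 6.626 × 10⁻³⁴ / 3.612 × 10⁻²⁵ = 1.83 × 10⁻⁹ m = 1830 pm.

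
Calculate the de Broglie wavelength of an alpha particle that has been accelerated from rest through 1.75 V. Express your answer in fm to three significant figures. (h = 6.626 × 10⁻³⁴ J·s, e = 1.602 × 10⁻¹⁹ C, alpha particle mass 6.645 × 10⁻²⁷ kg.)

λ = 7680 fm

KE = 2eV = 2 × 1.602 × 10⁻¹⁹ × 1.750 = 5.607 × 10⁻¹⁹ J.
p = √(2mKE) = √(2 × 6.645 × 10⁻²⁷ × 5.607 × 10⁻¹⁹) = 8.632 × 10⁻²³ kg·m/s.
λ = h/p = 6.626 × 10⁻³⁴ / 8.632 × 10⁻²³ = 7.68 × 10⁻¹² m = 7680 fm.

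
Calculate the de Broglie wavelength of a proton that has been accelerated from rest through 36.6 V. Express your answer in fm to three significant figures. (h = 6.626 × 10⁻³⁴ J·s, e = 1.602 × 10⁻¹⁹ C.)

λ = 4730 fm

KE = eV = 1.602 × 10⁻¹⁹ × 36.60 = 5.863 × 10⁻¹⁸ J.
p = √(2mKE) = √(2 × 1.673 × 10⁻²⁷ × 5.863 × 10⁻¹⁸) = 1.401 × 10⁻²² kg·m/s.
λ = h/p = 6.626 × 10⁻³⁴ / 1.401 × 10⁻²² = 4.73 × 10⁻¹² m = 4730 fm.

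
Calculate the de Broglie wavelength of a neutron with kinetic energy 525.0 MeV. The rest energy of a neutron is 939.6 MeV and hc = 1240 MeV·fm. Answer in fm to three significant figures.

Total energy E = KE + m₀c² = 525.0 + 939.6 = 1464.6 MeV.
(pc)² = E² − (m₀c²)² = (1464.6)² − (939.6)² = 1.262 × 10⁶ MeV², so pc = 1123 MeV.
λ = hc/(pc) = 1240 MeV·fm / 1123 MeV = 1.10 fm.

λ = 1.10 fm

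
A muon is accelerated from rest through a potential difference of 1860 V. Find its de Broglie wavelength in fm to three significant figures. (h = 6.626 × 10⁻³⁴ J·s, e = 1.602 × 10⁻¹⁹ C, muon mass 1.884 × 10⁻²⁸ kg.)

KE = eV = 1.602 × 10⁻¹⁹ × 1860 = 2.980 × 10⁻¹⁶ J.
p = √(2mKE) = √(2 × 1.884 × 10⁻²⁸ × 2.980 × 10⁻¹⁶) = 3.351 × 10⁻²² kg·m/s.
λ = h/p = 6.626 × 10⁻³⁴ / 3.351 × 10⁻²² = 1.98 × 10⁻¹² m = 1980 fm.

λ = 1980 fm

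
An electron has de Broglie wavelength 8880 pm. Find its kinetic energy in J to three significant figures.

p = h/λ = 6.626 × 10⁻³⁴ / 8.880 × 10⁻⁹ = 7.462 × 10⁻²⁶ kg·m/s.
KE = p²/(2m) = (7.462 × 10⁻²⁶)² / (2 × 9.109 × 10⁻³¹) = 3.056 × 10⁻²¹ J = 3.06 × 10⁻²¹ J.

KE = 3.06 × 10⁻²¹ J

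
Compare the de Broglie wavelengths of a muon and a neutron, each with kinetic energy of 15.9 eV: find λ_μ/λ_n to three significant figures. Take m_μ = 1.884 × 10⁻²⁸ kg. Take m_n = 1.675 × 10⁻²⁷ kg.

At fixed KE, p = √(2mKE) so λ = h/p ∝ 1/√m.
λ_μ/λ_n = √(m_n/m_μ) = √(1.675 × 10⁻²⁷/1.884 × 10⁻²⁸) = √(8.891) = 2.98.

λ_μ/λ_n = 2.98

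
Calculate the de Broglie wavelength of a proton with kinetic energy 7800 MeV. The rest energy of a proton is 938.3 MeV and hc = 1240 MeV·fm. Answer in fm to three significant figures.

λ = 0.143 fm

Total energy E = KE + m₀c² = 7800 + 938.3 = 8738.3 MeV.
(pc)² = E² − (m₀c²)² = (8738.3)² − (938.3)² = 7.548 × 10⁷ MeV², so pc = 8688 MeV.
λ = hc/(pc) = 1240 MeV·fm / 8688 MeV = 0.143 fm.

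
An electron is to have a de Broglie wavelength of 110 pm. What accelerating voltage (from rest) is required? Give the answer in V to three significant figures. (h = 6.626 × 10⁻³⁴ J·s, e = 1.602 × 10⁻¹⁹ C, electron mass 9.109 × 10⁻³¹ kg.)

V = 124 V

p = h/λ = 6.626 × 10⁻³⁴ / 1.100 × 10⁻¹⁰ = 6.024 × 10⁻²⁴ kg·m/s.
KE = p²/(2m) = 1.992 × 10⁻¹⁷ J.
V = KE/e = 1.992 × 10⁻¹⁷ / (1.602 × 10⁻¹⁹) = 124 V.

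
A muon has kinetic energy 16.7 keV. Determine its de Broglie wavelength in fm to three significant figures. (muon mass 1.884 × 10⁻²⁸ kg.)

λ = 660 fm

KE = 16.7 keV = 2.675 × 10⁻¹⁵ J.
p = √(2mKE) = √(2 × 1.884 × 10⁻²⁸ × 2.675 × 10⁻¹⁵) = 1.004 × 10⁻²¹ kg·m/s.
λ = h/p = 6.626 × 10⁻³⁴ / 1.004 × 10⁻²¹ = 6.60 × 10⁻¹³ m = 660 fm.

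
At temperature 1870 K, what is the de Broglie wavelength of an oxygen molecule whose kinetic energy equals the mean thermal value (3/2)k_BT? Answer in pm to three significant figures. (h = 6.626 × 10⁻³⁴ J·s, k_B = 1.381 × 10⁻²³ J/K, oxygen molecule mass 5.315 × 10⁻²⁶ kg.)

KE = (3/2)k_BT = 1.5 × 1.381 × 10⁻²³ × 1870 = 3.874 × 10⁻²⁰ J.
p = √(2mKE) = √(2 × 5.315 × 10⁻²⁶ × 3.874 × 10⁻²⁰) = 6.417 × 10⁻²³ kg·m/s.
λ = h/p = 1.03 × 10⁻¹¹ m = 10.3 pm.

λ = 10.3 pm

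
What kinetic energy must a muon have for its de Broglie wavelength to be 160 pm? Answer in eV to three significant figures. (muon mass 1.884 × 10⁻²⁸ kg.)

KE = 0.284 eV

p = h/λ = 6.626 × 10⁻³⁴ / 1.600 × 10⁻¹⁰ = 4.141 × 10⁻²⁴ kg·m/s.
KE = p²/(2m) = (4.141 × 10⁻²⁴)² / (2 × 1.884 × 10⁻²⁸) = 4.551 × 10⁻²⁰ J = 0.284 eV.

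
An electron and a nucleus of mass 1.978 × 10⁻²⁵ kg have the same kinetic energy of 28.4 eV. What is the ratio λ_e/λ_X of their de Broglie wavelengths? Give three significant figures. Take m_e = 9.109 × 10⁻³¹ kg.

λ_e/λ_X = 466

At fixed KE, p = √(2mKE) so λ = h/p ∝ 1/√m.
λ_e/λ_X = √(m_X/m_e) = √(1.978 × 10⁻²⁵/9.109 × 10⁻³¹) = √(2.171 × 10⁵) = 466.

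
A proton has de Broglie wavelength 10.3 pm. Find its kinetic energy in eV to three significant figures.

p = h/λ = 6.626 × 10⁻³⁴ / 1.030 × 10⁻¹¹ = 6.433 × 10⁻²³ kg·m/s.
KE = p²/(2m) = (6.433 × 10⁻²³)² / (2 × 1.673 × 10⁻²⁷) = 1.237 × 10⁻¹⁸ J = 7.72 eV.

KE = 7.72 eV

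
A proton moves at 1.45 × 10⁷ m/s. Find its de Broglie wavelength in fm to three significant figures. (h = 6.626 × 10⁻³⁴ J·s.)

p = mv = 1.673 × 10⁻²⁷ × 1.45 × 10⁷ = 2.426 × 10⁻²⁰ kg·m/s.
λ = h/p = 6.626 × 10⁻³⁴ / 2.426 × 10⁻²⁰ = 2.73 × 10⁻¹⁴ m = 27.3 fm.

λ = 27.3 fm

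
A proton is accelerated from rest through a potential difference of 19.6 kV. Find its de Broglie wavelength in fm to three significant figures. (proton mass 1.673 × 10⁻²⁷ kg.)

KE = eV = 1.602 × 10⁻¹⁹ × 1.960 × 10⁴ = 3.140 × 10⁻¹⁵ J.
p = √(2mKE) = √(2 × 1.673 × 10⁻²⁷ × 3.140 × 10⁻¹⁵) = 3.241 × 10⁻²¹ kg·m/s.
λ = h/p = 6.626 × 10⁻³⁴ / 3.241 × 10⁻²¹ = 2.04 × 10⁻¹³ m = 204 fm.

λ = 204 fm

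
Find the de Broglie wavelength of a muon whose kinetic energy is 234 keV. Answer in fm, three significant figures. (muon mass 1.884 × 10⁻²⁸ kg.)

KE = 234 keV = 3.749 × 10⁻¹⁴ J.
p = √(2mKE) = √(2 × 1.884 × 10⁻²⁸ × 3.749 × 10⁻¹⁴) = 3.758 × 10⁻²¹ kg·m/s.
λ = h/p = 6.626 × 10⁻³⁴ / 3.758 × 10⁻²¹ = 1.76 × 10⁻¹³ m = 176 fm.

λ = 176 fm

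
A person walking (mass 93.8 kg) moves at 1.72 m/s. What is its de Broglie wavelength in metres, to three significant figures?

λ = 4.11 × 10⁻³⁶ m

p = mv = 93.8 × 1.72 = 1.613 × 10² kg·m/s.
λ = h/p = 6.626 × 10⁻³⁴ / 1.613 × 10² = 4.11 × 10⁻³⁶ m.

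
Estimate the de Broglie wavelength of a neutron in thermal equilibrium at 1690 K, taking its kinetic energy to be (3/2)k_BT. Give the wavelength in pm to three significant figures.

KE = (3/2)k_BT = 1.5 × 1.381 × 10⁻²³ × 1690 = 3.501 × 10⁻²⁰ J.
p = √(2mKE) = √(2 × 1.675 × 10⁻²⁷ × 3.501 × 10⁻²⁰) = 1.083 × 10⁻²³ kg·m/s.
λ = h/p = 6.12 × 10⁻¹¹ m = 61.2 pm.

λ = 61.2 pm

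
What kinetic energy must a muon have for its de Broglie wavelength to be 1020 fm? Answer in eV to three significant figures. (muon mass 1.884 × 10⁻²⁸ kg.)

KE = 6990 eV

p = h/λ = 6.626 × 10⁻³⁴ / 1.020 × 10⁻¹² = 6.496 × 10⁻²² kg·m/s.
KE = p²/(2m) = (6.496 × 10⁻²²)² / (2 × 1.884 × 10⁻²⁸) = 1.120 × 10⁻¹⁵ J = 6990 eV.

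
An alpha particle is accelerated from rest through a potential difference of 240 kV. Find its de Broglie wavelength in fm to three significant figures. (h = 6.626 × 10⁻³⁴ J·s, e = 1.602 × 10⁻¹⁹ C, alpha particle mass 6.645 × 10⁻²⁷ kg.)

λ = 20.7 fm

KE = 2eV = 2 × 1.602 × 10⁻¹⁹ × 2.400 × 10⁵ = 7.690 × 10⁻¹⁴ J.
p = √(2mKE) = √(2 × 6.645 × 10⁻²⁷ × 7.690 × 10⁻¹⁴) = 3.197 × 10⁻²⁰ kg·m/s.
λ = h/p = 6.626 × 10⁻³⁴ / 3.197 × 10⁻²⁰ = 2.07 × 10⁻¹⁴ m = 20.7 fm.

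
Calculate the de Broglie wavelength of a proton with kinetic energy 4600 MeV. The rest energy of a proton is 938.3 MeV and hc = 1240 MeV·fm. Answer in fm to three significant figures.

λ = 0.227 fm

Total energy E = KE + m₀c² = 4600 + 938.3 = 5538.3 MeV.
(pc)² = E² − (m₀c²)² = (5538.3)² − (938.3)² = 2.979 × 10⁷ MeV², so pc = 5458 MeV.
λ = hc/(pc) = 1240 MeV·fm / 5458 MeV = 0.227 fm.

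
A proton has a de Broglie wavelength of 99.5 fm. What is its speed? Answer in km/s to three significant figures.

p = h/λ = 6.626 × 10⁻³⁴ / 9.950 × 10⁻¹⁴ = 6.659 × 10⁻²¹ kg·m/s.
v = p/m = 6.659 × 10⁻²¹ / 1.673 × 10⁻²⁷ = 3.98 × 10⁶ m/s = 3980 km/s.

v = 3980 km/s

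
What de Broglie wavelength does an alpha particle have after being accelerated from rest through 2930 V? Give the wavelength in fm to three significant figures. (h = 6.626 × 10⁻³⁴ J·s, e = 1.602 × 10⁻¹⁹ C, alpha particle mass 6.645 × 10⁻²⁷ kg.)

KE = 2eV = 2 × 1.602 × 10⁻¹⁹ × 2930 = 9.388 × 10⁻¹⁶ J.
p = √(2mKE) = √(2 × 6.645 × 10⁻²⁷ × 9.388 × 10⁻¹⁶) = 3.532 × 10⁻²¹ kg·m/s.
λ = h/p = 6.626 × 10⁻³⁴ / 3.532 × 10⁻²¹ = 1.88 × 10⁻¹³ m = 188 fm.

λ = 188 fm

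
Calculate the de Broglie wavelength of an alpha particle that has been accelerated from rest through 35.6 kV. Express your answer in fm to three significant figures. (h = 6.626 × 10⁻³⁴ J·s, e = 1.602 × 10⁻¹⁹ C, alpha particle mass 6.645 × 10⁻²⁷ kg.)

λ = 53.8 fm

KE = 2eV = 2 × 1.602 × 10⁻¹⁹ × 3.560 × 10⁴ = 1.141 × 10⁻¹⁴ J.
p = √(2mKE) = √(2 × 6.645 × 10⁻²⁷ × 1.141 × 10⁻¹⁴) = 1.231 × 10⁻²⁰ kg·m/s.
λ = h/p = 6.626 × 10⁻³⁴ / 1.231 × 10⁻²⁰ = 5.38 × 10⁻¹⁴ m = 53.8 fm.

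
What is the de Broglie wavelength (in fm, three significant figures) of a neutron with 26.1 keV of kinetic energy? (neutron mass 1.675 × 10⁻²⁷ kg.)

KE = 26.1 keV = 4.181 × 10⁻¹⁵ J.
p = √(2mKE) = √(2 × 1.675 × 10⁻²⁷ × 4.181 × 10⁻¹⁵) = 3.743 × 10⁻²¹ kg·m/s.
λ = h/p = 6.626 × 10⁻³⁴ / 3.743 × 10⁻²¹ = 1.77 × 10⁻¹³ m = 177 fm.

λ = 177 fm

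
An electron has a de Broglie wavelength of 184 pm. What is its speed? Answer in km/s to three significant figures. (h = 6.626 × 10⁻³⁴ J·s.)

v = 3950 km/s

p = h/λ = 6.626 × 10⁻³⁴ / 1.840 × 10⁻¹⁰ = 3.601 × 10⁻²⁴ kg·m/s.
v = p/m = 3.601 × 10⁻²⁴ / 9.109 × 10⁻³¹ = 3.95 × 10⁶ m/s = 3950 km/s.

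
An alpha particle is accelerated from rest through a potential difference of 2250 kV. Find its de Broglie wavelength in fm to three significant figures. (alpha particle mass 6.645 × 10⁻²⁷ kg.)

λ = 6.77 fm

KE = 2eV = 2 × 1.602 × 10⁻¹⁹ × 2.250 × 10⁶ = 7.209 × 10⁻¹³ J.
p = √(2mKE) = √(2 × 6.645 × 10⁻²⁷ × 7.209 × 10⁻¹³) = 9.788 × 10⁻²⁰ kg·m/s.
λ = h/p = 6.626 × 10⁻³⁴ / 9.788 × 10⁻²⁰ = 6.77 × 10⁻¹⁵ m = 6.77 fm.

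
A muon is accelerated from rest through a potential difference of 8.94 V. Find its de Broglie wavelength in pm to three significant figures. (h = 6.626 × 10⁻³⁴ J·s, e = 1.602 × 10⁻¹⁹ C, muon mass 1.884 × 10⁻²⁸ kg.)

λ = 28.5 pm

KE = eV = 1.602 × 10⁻¹⁹ × 8.940 = 1.432 × 10⁻¹⁸ J.
p = √(2mKE) = √(2 × 1.884 × 10⁻²⁸ × 1.432 × 10⁻¹⁸) = 2.323 × 10⁻²³ kg·m/s.
λ = h/p = 6.626 × 10⁻³⁴ / 2.323 × 10⁻²³ = 2.85 × 10⁻¹¹ m = 28.5 pm.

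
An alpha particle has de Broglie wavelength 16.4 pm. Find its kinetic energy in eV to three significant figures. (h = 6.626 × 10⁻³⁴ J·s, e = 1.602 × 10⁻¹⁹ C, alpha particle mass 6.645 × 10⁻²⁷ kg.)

KE = 0.767 eV

p = h/λ = 6.626 × 10⁻³⁴ / 1.640 × 10⁻¹¹ = 4.040 × 10⁻²³ kg·m/s.
KE = p²/(2m) = (4.040 × 10⁻²³)² / (2 × 6.645 × 10⁻²⁷) = 1.228 × 10⁻¹⁹ J = 0.767 eV.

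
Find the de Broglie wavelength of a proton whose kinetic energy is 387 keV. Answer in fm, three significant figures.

KE = 387 keV = 6.200 × 10⁻¹⁴ J.
p = √(2mKE) = √(2 × 1.673 × 10⁻²⁷ × 6.200 × 10⁻¹⁴) = 1.440 × 10⁻²⁰ kg·m/s.
λ = h/p = 6.626 × 10⁻³⁴ / 1.440 × 10⁻²⁰ = 4.60 × 10⁻¹⁴ m = 46.0 fm.

λ = 46.0 fm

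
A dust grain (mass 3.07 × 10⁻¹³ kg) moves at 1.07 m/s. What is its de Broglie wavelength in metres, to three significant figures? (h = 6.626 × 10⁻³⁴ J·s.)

p = mv = 3.07 × 10⁻¹³ × 1.07 = 3.285 × 10⁻¹³ kg·m/s.
λ = h/p = 6.626 × 10⁻³⁴ / 3.285 × 10⁻¹³ = 2.02 × 10⁻²¹ m.

λ = 2.02 × 10⁻²¹ m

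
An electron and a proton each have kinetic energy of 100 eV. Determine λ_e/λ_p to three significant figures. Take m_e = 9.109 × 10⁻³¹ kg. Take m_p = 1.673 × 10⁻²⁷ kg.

At fixed KE, p = √(2mKE) so λ = h/p ∝ 1/√m.
λ_e/λ_p = √(m_p/m_e) = √(1.673 × 10⁻²⁷/9.109 × 10⁻³¹) = √(1837) = 42.9.

λ_e/λ_p = 42.9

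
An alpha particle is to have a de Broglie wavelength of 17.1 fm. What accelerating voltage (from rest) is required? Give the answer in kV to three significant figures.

p = h/λ = 6.626 × 10⁻³⁴ / 1.710 × 10⁻¹⁴ = 3.875 × 10⁻²⁰ kg·m/s.
KE = p²/(2m) = 1.130 × 10⁻¹³ J.
V = KE/2e = 1.130 × 10⁻¹³ / (2 × 1.602 × 10⁻¹⁹) = 353 kV.

V = 353 kV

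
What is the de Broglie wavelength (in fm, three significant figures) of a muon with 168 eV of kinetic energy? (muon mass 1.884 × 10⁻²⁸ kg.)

λ = 6580 fm

KE = 168 eV = 2.691 × 10⁻¹⁷ J.
p = √(2mKE) = √(2 × 1.884 × 10⁻²⁸ × 2.691 × 10⁻¹⁷) = 1.007 × 10⁻²² kg·m/s.
λ = h/p = 6.626 × 10⁻³⁴ / 1.007 × 10⁻²² = 6.58 × 10⁻¹² m = 6580 fm.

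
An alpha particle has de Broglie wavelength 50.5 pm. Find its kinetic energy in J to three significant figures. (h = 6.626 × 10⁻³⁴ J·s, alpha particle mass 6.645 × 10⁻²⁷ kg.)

p = h/λ = 6.626 × 10⁻³⁴ / 5.050 × 10⁻¹¹ = 1.312 × 10⁻²³ kg·m/s.
KE = p²/(2m) = (1.312 × 10⁻²³)² / (2 × 6.645 × 10⁻²⁷) = 1.295 × 10⁻²⁰ J = 1.30 × 10⁻²⁰ J.

KE = 1.30 × 10⁻²⁰ J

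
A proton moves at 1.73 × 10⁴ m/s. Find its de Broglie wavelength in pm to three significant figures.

p = mv = 1.673 × 10⁻²⁷ × 1.73 × 10⁴ = 2.894 × 10⁻²³ kg·m/s.
λ = h/p = 6.626 × 10⁻³⁴ / 2.894 × 10⁻²³ = 2.29 × 10⁻¹¹ m = 22.9 pm.

λ = 22.9 pm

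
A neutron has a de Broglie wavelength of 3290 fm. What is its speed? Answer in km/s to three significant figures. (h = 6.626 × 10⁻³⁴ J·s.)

p = h/λ = 6.626 × 10⁻³⁴ / 3.290 × 10⁻¹² = 2.014 × 10⁻²² kg·m/s.
v = p/m = 2.014 × 10⁻²² / 1.675 × 10⁻²⁷ = 1.20 × 10⁵ m/s = 120 km/s.

v = 120 km/s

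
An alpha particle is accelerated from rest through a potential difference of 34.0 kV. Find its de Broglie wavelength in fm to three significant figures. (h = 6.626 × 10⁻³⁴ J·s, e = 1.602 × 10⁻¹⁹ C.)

KE = 2eV = 2 × 1.602 × 10⁻¹⁹ × 3.400 × 10⁴ = 1.089 × 10⁻¹⁴ J.
p = √(2mKE) = √(2 × 6.645 × 10⁻²⁷ × 1.089 × 10⁻¹⁴) = 1.203 × 10⁻²⁰ kg·m/s.
λ = h/p = 6.626 × 10⁻³⁴ / 1.203 × 10⁻²⁰ = 5.51 × 10⁻¹⁴ m = 55.1 fm.

λ = 55.1 fm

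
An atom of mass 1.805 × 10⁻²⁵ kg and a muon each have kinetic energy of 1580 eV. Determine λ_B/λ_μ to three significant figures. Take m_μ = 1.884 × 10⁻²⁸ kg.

At fixed KE, p = √(2mKE) so λ = h/p ∝ 1/√m.
λ_B/λ_μ = √(m_μ/m_B) = √(1.884 × 10⁻²⁸/1.805 × 10⁻²⁵) = √(1.044 × 10⁻³) = 0.0323.

λ_B/λ_μ = 0.0323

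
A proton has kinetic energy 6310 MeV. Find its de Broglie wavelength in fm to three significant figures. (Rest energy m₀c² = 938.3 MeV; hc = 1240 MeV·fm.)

λ = 0.173 fm

Total energy E = KE + m₀c² = 6310 + 938.3 = 7248.3 MeV.
(pc)² = E² − (m₀c²)² = (7248.3)² − (938.3)² = 5.166 × 10⁷ MeV², so pc = 7187 MeV.
λ = hc/(pc) = 1240 MeV·fm / 7187 MeV = 0.173 fm.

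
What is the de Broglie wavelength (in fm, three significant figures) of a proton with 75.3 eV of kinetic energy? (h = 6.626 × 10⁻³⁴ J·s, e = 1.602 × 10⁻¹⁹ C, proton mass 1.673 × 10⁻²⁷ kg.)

KE = 75.3 eV = 1.206 × 10⁻¹⁷ J.
p = √(2mKE) = √(2 × 1.673 × 10⁻²⁷ × 1.206 × 10⁻¹⁷) = 2.009 × 10⁻²² kg·m/s.
λ = h/p = 6.626 × 10⁻³⁴ / 2.009 × 10⁻²² = 3.30 × 10⁻¹² m = 3300 fm.

λ = 3300 fm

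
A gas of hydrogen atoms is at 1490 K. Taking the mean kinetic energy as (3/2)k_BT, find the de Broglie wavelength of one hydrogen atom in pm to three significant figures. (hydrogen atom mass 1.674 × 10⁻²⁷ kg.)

KE = (3/2)k_BT = 1.5 × 1.381 × 10⁻²³ × 1490 = 3.087 × 10⁻²⁰ J.
p = √(2mKE) = √(2 × 1.674 × 10⁻²⁷ × 3.087 × 10⁻²⁰) = 1.017 × 10⁻²³ kg·m/s.
λ = h/p = 6.52 × 10⁻¹¹ m = 65.2 pm.

λ = 65.2 pm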